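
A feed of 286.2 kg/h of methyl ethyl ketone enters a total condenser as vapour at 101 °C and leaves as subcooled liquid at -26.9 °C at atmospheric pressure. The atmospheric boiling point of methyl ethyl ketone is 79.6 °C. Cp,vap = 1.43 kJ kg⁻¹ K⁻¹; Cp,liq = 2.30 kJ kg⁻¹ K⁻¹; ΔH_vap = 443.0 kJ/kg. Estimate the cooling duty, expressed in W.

vapour 101→79.6 °C: -30.602 kJ/kg
condensation at 79.6 °C: -443 kJ/kg
liquid 79.6→-26.9 °C: -244.95 kJ/kg
Δh = -30.602 + -443 + -244.95 = -718.55 kJ/kg
Q = ṁ·Δh = 286.2 kg/h × -718.55 kJ/kg = -205650 kJ/h
|Q| = 57.125 kW = 57125 W

Q_c = 57100 W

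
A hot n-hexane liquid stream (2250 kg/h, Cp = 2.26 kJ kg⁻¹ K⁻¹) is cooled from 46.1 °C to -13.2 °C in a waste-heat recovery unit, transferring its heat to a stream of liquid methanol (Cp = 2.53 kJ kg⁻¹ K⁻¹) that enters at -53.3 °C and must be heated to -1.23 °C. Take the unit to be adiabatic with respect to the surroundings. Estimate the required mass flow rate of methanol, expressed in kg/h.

ṁ_c = 2290 kg/h

Heat released by hot stream: Q = 2250 × 2.26 × (46.1 − -13.2) = 301540 kJ/h
Energy balance on cold side (adiabatic exchanger): Q = ṁ_c·Cp_c·(T_c,out − T_c,in)
ṁ_c = 301540 / [2.53 × (-1.23 − -53.3)] = 2289 kg/h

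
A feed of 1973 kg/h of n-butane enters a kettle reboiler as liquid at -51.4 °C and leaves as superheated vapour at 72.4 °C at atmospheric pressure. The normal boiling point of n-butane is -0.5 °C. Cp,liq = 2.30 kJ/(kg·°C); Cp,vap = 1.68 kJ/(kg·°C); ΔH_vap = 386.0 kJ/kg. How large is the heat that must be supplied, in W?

Q = 343000 W

liquid -51.4→-0.5 °C: 117.07 kJ/kg
vaporisation at -0.5 °C: 386 kJ/kg
vapour -0.5→72.4 °C: 122.47 kJ/kg
Δh = 117.07 + 386 + 122.47 = 625.54 kJ/kg
Q = ṁ·Δh = 1973 kg/h × 625.54 kJ/kg = 1.2342e+06 kJ/h
|Q| = 342.83 kW = 342830 W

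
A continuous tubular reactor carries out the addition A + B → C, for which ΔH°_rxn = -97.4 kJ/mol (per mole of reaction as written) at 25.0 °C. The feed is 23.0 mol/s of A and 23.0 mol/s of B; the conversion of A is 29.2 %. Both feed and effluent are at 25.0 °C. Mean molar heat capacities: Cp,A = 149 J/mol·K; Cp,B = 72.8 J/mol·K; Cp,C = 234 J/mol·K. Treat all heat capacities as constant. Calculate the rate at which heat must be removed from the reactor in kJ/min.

Extent of reaction ξ = 0.292 × 23.0 = 6.716 mol/s
Reaction term: ξ·ΔH°_rxn = 6.716 × -97.4 = -654.14 kJ/s
Q = ΔH = -654.14 kJ/s = -654.14 kW
Heat removed = 39248 kJ/min

Q_out = 39200 kJ/min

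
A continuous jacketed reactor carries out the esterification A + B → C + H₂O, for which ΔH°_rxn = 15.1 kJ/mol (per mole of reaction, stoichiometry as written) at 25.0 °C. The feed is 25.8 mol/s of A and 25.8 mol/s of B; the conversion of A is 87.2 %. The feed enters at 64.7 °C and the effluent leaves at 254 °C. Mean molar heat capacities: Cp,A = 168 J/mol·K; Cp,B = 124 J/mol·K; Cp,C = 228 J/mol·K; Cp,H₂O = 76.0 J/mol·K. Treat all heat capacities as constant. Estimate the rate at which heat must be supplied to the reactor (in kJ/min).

Extent of reaction ξ = 0.872 × 25.8 = 22.498 mol/s
Reaction term: ξ·ΔH°_rxn = 22.498 × 15.1 = 339.71 kJ/s
Sensible, feed 64.7→25 °C: -299.08 kJ/s
Outlet flows (mol/s): A 3.3024, B 3.3024, C 22.498, H₂O 22.498
Sensible, products 25→254 °C: 1787 kJ/s
Q = ΔH = 1827.6 kJ/s = 1827.6 kW
Heat supplied = 109660 kJ/min

Q_in = 110000 kJ/min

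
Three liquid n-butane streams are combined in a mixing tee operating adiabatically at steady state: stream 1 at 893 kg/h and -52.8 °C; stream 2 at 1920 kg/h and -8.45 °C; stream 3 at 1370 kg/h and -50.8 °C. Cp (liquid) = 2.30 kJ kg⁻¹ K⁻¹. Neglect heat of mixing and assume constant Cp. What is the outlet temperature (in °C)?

Energy balance with Q = 0: Σ ṁᵢCp,ᵢ(T_out − Tᵢ) = 0
T_out = Σ ṁᵢCp,ᵢTᵢ / Σ ṁᵢCp,ᵢ
      = -305830 / 9620.9 = -31.788 °C

T_out = -31.8 °C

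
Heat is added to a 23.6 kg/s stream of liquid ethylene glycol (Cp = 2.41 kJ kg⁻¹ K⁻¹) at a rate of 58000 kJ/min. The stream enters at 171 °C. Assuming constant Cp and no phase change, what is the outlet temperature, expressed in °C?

T_out = 188 °C

Q = 58000 kJ/min = 966.67 kJ/s
ΔT = Q/(ṁ·Cp) = 966.67/(23.6×2.41) = 16.996 K
T_out = 171 + 16.996 = 188 °C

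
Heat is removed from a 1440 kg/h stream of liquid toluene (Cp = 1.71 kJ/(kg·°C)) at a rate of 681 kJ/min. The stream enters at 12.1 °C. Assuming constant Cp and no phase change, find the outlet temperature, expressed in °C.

Q = 681 kJ/min = 40860 kJ/h
ΔT = Q/(ṁ·Cp) = 40860/(1440×1.71) = 16.594 K
T_out = 12.1 − 16.594 = -4.4936 °C

T_out = -4.49 °C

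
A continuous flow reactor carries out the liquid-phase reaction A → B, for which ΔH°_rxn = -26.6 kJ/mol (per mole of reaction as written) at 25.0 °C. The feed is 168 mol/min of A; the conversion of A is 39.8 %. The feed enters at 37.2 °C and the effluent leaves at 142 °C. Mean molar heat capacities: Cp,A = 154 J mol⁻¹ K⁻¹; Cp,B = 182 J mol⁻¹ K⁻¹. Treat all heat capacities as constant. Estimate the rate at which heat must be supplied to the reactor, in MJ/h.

Q_in = 69.1 MJ/h

Extent of reaction ξ = 0.398 × 168 = 66.864 mol/min
Reaction term: ξ·ΔH°_rxn = 66.864 × -26.6 = -1778.6 kJ/min
Sensible, feed 37.2→25 °C: -315.64 kJ/min
Outlet flows (mol/min): A 101.14, B 66.864
Sensible, products 25→142 °C: 3246.1 kJ/min
Q = ΔH = 1151.8 kJ/min = 19.197 kW
Heat supplied = 69.111 MJ/h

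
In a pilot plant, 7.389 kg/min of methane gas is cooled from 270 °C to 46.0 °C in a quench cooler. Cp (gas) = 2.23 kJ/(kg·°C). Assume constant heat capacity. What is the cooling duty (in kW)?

Q = ṁ·Cp·ΔT = 7.389 × 2.23 × (46.0 − 270) = -3691 kJ/min
Converting: 3691 / 60 s = 61.516 kW

Q_c = 61.5 kW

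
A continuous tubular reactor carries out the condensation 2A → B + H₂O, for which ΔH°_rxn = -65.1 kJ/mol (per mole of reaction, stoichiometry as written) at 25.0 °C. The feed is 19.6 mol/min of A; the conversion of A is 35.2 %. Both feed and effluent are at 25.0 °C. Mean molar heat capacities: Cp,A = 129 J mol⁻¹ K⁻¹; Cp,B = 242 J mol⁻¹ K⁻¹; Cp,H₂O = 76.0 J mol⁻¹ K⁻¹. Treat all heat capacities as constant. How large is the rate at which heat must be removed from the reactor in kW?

Q_out = 3.74 kW

Extent of reaction ξ = 0.352 × 19.6 / 2 = 3.4496 mol/min
Reaction term: ξ·ΔH°_rxn = 3.4496 × -65.1 = -224.57 kJ/min
Q = ΔH = -224.57 kJ/min = -3.7428 kW
Heat removed = 3.7428 kW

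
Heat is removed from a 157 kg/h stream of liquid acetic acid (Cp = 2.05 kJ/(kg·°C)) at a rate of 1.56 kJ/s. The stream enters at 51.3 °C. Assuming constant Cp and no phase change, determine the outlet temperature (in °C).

Q = 1.56 kJ/s = 5616 kJ/h
ΔT = Q/(ṁ·Cp) = 5616/(157×2.05) = 17.449 K
T_out = 51.3 − 17.449 = 33.851 °C

T_out = 33.9 °C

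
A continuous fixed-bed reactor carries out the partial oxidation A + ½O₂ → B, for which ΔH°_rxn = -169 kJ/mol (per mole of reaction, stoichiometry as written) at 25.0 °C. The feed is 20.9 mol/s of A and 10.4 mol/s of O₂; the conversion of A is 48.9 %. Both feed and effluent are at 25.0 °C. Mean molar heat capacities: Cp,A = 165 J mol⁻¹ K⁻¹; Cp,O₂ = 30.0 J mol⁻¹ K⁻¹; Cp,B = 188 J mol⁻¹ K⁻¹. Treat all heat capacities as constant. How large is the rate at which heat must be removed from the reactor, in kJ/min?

Q_out = 104000 kJ/min

Extent of reaction ξ = 0.489 × 20.9 = 10.22 mol/s
Reaction term: ξ·ΔH°_rxn = 10.22 × -169 = -1727.2 kJ/s
Q = ΔH = -1727.2 kJ/s = -1727.2 kW
Heat removed = 103630 kJ/min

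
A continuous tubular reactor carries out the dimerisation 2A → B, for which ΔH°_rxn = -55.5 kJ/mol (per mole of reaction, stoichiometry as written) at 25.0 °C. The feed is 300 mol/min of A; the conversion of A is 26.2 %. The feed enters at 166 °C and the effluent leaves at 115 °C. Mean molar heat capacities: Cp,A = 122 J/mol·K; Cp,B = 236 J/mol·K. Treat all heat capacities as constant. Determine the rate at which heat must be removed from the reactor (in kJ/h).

Q_out = 245000 kJ/h

Extent of reaction ξ = 0.262 × 300 / 2 = 39.3 mol/min
Reaction term: ξ·ΔH°_rxn = 39.3 × -55.5 = -2181.2 kJ/min
Sensible, feed 166→25 °C: -5160.6 kJ/min
Outlet flows (mol/min): A 221.4, B 39.3
Sensible, products 25→115 °C: 3265.7 kJ/min
Q = ΔH = -4076 kJ/min = -67.934 kW
Heat removed = 244560 kJ/h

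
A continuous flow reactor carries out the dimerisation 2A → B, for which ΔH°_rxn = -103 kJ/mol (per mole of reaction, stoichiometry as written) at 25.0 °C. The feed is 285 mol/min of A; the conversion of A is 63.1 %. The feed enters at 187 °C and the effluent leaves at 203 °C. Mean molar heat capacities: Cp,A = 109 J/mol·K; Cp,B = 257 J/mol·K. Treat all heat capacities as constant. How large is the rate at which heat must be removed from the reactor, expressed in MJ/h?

Q_out = 488 MJ/h

Extent of reaction ξ = 0.631 × 285 / 2 = 89.918 mol/min
Reaction term: ξ·ΔH°_rxn = 89.918 × -103 = -9261.5 kJ/min
Sensible, feed 187→25 °C: -5032.5 kJ/min
Outlet flows (mol/min): A 105.16, B 89.918
Sensible, products 25→203 °C: 6153.8 kJ/min
Q = ΔH = -8140.3 kJ/min = -135.67 kW
Heat removed = 488.42 MJ/h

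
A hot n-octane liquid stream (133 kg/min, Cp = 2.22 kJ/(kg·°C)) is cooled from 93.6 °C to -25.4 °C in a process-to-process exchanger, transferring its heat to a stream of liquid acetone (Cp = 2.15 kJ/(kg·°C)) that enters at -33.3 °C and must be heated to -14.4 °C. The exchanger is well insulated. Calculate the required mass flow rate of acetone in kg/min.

ṁ_c = 865 kg/min

Heat released by hot stream: Q = 133 × 2.22 × (93.6 − -25.4) = 35136 kJ/min
Energy balance on cold side (adiabatic exchanger): Q = ṁ_c·Cp_c·(T_c,out − T_c,in)
ṁ_c = 35136 / [2.15 × (-14.4 − -33.3)] = 864.67 kg/min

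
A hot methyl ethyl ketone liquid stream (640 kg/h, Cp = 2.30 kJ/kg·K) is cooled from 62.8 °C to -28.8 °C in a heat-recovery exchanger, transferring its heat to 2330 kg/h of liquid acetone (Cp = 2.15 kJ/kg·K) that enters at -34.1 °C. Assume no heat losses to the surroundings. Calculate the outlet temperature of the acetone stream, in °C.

Heat released by hot stream: Q = 640 × 2.30 × (62.8 − -28.8) = 134840 kJ/h
Energy balance on cold side (adiabatic exchanger): Q = ṁ_c·Cp_c·(T_c,out − T_c,in)
T_c,out = -34.1 + 134840/(2330 × 2.15) = -7.1841 °C

T_c,out = -7.18 °C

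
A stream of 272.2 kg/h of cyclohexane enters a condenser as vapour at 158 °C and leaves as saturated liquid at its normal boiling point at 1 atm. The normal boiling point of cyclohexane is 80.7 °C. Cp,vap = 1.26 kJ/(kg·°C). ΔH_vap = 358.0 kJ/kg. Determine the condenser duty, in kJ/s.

Q_c = 34.4 kJ/s

vapour 158→80.7 °C: -97.398 kJ/kg
condensation at 80.7 °C: -358 kJ/kg
Δh = -97.398 + -358 = -455.4 kJ/kg
Q = ṁ·Δh = 272.2 kg/h × -455.4 kJ/kg = -123960 kJ/h
|Q| = 34.433 kW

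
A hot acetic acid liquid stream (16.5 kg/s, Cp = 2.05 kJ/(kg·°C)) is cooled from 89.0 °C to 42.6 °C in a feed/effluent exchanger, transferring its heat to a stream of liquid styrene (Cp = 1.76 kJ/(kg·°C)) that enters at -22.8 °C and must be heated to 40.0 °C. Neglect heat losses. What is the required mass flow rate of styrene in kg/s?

ṁ_c = 14.2 kg/s

Heat released by hot stream: Q = 16.5 × 2.05 × (89.0 − 42.6) = 1569.5 kJ/s
Energy balance on cold side (adiabatic exchanger): Q = ṁ_c·Cp_c·(T_c,out − T_c,in)
ṁ_c = 1569.5 / [1.76 × (40.0 − -22.8)] = 14.2 kg/s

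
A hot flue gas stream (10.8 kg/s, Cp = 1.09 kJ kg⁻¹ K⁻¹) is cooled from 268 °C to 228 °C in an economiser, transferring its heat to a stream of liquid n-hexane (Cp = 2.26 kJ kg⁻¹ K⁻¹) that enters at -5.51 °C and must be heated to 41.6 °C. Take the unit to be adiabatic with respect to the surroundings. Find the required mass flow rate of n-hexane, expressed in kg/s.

Heat released by hot stream: Q = 10.8 × 1.09 × (268 − 228) = 470.88 kJ/s
Energy balance on cold side (adiabatic exchanger): Q = ṁ_c·Cp_c·(T_c,out − T_c,in)
ṁ_c = 470.88 / [2.26 × (41.6 − -5.51)] = 4.4227 kg/s

ṁ_c = 4.42 kg/s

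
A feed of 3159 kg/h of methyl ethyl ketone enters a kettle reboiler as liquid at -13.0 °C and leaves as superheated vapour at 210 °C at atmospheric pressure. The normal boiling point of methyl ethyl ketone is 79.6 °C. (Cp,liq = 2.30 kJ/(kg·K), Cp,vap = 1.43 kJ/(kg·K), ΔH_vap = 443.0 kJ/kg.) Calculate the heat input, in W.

Q = 739000 W

liquid -13.0→79.6 °C: 212.98 kJ/kg
vaporisation at 79.6 °C: 443 kJ/kg
vapour 79.6→210 °C: 186.47 kJ/kg
Δh = 212.98 + 443 + 186.47 = 842.45 kJ/kg
Q = ṁ·Δh = 3159 kg/h × 842.45 kJ/kg = 2.6613e+06 kJ/h
|Q| = 739.25 kW = 739250 W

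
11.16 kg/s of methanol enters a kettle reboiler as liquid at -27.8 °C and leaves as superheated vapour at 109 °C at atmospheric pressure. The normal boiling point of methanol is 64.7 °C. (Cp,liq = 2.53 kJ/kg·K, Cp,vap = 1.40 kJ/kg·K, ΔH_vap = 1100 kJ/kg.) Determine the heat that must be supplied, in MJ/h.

Q = 56100 MJ/h

liquid -27.8→64.7 °C: 234.02 kJ/kg
vaporisation at 64.7 °C: 1100 kJ/kg
vapour 64.7→109 °C: 62.02 kJ/kg
Δh = 234.02 + 1100 + 62.02 = 1396 kJ/kg
Q = ṁ·Δh = 11.16 kg/s × 1396 kJ/kg = 15580 kJ/s
|Q| = 15580 kW = 56088 MJ/h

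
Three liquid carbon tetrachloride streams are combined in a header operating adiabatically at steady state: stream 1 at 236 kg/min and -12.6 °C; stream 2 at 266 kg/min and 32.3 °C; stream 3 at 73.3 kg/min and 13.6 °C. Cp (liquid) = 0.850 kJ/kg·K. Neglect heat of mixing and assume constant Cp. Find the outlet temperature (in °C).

T_out = 11.5 °C

Adiabatic, steady state ⇒ Σ ṁᵢCp,ᵢ(T_out − Tᵢ) = 0
T_out = Σ ṁᵢCp,ᵢTᵢ / Σ ṁᵢCp,ᵢ
      = 5622.8 / 489 = 11.498 °C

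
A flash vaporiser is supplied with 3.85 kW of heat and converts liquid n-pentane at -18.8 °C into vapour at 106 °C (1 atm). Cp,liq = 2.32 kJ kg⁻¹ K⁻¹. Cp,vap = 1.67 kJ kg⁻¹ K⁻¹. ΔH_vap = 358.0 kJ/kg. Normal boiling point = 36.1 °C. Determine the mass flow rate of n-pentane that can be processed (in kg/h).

Δh = 2.32×(36.1−-18.8) + 358.0 + 1.67×(106−36.1) = 602.1 kJ/kg
Q = 3.85 kW = 3.85 kJ/s = 13860 kJ/h
ṁ = Q/Δh = 13860 / 602.1 = 23.019 kg/h

ṁ = 23.0 kg/h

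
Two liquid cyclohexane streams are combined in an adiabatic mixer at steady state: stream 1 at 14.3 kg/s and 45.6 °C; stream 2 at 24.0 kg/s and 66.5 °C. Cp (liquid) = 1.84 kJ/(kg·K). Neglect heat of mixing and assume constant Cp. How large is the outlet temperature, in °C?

T_out = 58.7 °C

No heat crosses the boundary, so H_out = H_in.
Σ ṁᵢCp,ᵢTᵢ = 14.3×1.84×45.6 + 24.0×1.84×66.5 = 4136.5
Σ ṁᵢCp,ᵢ = 14.3×1.84 + 24.0×1.84 = 70.472
T_out = 4136.5 / 70.472 = 58.697 °C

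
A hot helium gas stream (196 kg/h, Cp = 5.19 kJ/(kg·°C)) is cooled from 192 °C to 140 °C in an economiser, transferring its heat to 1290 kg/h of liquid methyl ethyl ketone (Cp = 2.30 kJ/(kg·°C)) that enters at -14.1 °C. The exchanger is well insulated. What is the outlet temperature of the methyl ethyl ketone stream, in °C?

Heat released by hot stream: Q = 196 × 5.19 × (192 − 140) = 52896 kJ/h
Energy balance on cold side (adiabatic exchanger): Q = ṁ_c·Cp_c·(T_c,out − T_c,in)
T_c,out = -14.1 + 52896/(1290 × 2.30) = 3.7283 °C

T_c,out = 3.73 °C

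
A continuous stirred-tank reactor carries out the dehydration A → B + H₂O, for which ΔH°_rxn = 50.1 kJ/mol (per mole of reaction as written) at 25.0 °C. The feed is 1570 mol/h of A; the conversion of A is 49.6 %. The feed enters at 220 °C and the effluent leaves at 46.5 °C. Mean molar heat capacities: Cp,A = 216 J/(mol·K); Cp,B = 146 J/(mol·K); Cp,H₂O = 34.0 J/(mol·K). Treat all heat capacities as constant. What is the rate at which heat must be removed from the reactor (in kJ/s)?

Extent of reaction ξ = 0.496 × 1570 = 778.72 mol/h
Reaction term: ξ·ΔH°_rxn = 778.72 × 50.1 = 39014 kJ/h
Sensible, feed 220→25 °C: -66128 kJ/h
Outlet flows (mol/h): A 791.28, B 778.72, H₂O 778.72
Sensible, products 25→46.5 °C: 6688.4 kJ/h
Q = ΔH = -20426 kJ/h = -5.6739 kW
Heat removed = 5.6739 kJ/s

Q_out = 5.67 kJ/s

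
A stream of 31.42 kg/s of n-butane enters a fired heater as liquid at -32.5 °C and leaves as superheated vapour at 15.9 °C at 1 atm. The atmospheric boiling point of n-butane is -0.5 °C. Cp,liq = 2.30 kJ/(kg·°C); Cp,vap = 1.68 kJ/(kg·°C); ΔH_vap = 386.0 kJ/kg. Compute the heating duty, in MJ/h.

liquid -32.5→-0.5 °C: 73.6 kJ/kg
vaporisation at -0.5 °C: 386 kJ/kg
vapour -0.5→15.9 °C: 27.552 kJ/kg
Δh = 73.6 + 386 + 27.552 = 487.15 kJ/kg
Q = ṁ·Δh = 31.42 kg/s × 487.15 kJ/kg = 15306 kJ/s
|Q| = 15306 kW = 55103 MJ/h

Q = 55100 MJ/h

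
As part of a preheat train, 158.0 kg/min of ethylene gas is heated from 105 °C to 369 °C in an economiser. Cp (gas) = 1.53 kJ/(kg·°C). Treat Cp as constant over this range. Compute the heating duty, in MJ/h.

Q = ṁ·Cp·ΔT = 158.0 × 1.53 × (369 − 105) = 63819 kJ/min
Converting: 63819 / 60 s = 1063.7 kW
Heating duty = 3829.2 MJ/h

Q = 3830 MJ/h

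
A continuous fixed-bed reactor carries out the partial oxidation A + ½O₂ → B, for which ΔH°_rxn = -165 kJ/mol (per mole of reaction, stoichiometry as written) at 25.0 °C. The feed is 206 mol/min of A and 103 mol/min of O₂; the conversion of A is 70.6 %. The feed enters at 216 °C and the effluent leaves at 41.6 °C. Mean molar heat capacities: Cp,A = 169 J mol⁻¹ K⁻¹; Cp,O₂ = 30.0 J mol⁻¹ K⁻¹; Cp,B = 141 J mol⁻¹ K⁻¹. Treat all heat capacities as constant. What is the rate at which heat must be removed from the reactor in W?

Extent of reaction ξ = 0.706 × 206 = 145.44 mol/min
Reaction term: ξ·ΔH°_rxn = 145.44 × -165 = -23997 kJ/min
Sensible, feed 216→25 °C: -7239.7 kJ/min
Outlet flows (mol/min): A 60.564, O₂ 30.282, B 145.44
Sensible, products 25→41.6 °C: 525.39 kJ/min
Q = ΔH = -30711 kJ/min = -511.85 kW
Heat removed = 511850 W

Q_out = 512000 W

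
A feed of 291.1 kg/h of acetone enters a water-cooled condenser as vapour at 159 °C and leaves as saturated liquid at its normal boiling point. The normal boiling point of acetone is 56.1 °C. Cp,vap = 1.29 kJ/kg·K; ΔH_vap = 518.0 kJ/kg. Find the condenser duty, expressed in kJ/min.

Q_c = 3160 kJ/min

vapour 159→56.1 °C: -132.74 kJ/kg
condensation at 56.1 °C: -518 kJ/kg
Δh = -132.74 + -518 = -650.74 kJ/kg
Q = ṁ·Δh = 291.1 kg/h × -650.74 kJ/kg = -189430 kJ/h
|Q| = 52.62 kW = 3157.2 kJ/min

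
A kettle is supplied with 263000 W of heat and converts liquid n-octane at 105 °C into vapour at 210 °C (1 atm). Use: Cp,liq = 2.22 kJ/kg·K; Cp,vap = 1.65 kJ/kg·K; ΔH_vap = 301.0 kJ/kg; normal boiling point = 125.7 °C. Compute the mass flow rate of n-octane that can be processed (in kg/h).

ṁ = 1950 kg/h

Δh = 2.22×(125.7−105) + 301.0 + 1.65×(210−125.7) = 486.05 kJ/kg
Q = 263000 W = 263 kJ/s = 946800 kJ/h
ṁ = Q/Δh = 946800 / 486.05 = 1948 kg/h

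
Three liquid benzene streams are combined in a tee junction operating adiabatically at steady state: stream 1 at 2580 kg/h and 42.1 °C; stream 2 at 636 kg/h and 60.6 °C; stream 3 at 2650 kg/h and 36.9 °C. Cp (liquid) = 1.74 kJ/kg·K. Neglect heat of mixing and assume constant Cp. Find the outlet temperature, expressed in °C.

T_out = 41.8 °C

No heat crosses the boundary, so H_out = H_in.
T_out = Σ ṁᵢCp,ᵢTᵢ / Σ ṁᵢCp,ᵢ
      = 426200 / 10207 = 41.757 °C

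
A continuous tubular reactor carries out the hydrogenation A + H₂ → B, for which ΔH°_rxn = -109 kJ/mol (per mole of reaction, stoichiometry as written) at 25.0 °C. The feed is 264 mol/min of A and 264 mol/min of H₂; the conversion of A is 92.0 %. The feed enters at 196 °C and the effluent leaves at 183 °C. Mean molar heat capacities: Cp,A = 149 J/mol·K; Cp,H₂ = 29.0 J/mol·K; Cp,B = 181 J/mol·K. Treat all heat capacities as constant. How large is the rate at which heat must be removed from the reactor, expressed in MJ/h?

Q_out = 1620 MJ/h

Extent of reaction ξ = 0.920 × 264 = 242.88 mol/min
Reaction term: ξ·ΔH°_rxn = 242.88 × -109 = -26474 kJ/min
Sensible, feed 196→25 °C: -8035.6 kJ/min
Outlet flows (mol/min): A 21.12, H₂ 21.12, B 242.88
Sensible, products 25→183 °C: 7539.9 kJ/min
Q = ΔH = -26970 kJ/min = -449.49 kW
Heat removed = 1618.2 MJ/h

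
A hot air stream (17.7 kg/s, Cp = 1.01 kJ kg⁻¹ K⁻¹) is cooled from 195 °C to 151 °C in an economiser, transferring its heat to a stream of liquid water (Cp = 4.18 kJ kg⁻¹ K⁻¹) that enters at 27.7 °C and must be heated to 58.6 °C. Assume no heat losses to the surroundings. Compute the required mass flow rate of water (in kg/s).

Heat released by hot stream: Q = 17.7 × 1.01 × (195 − 151) = 786.59 kJ/s
Energy balance on cold side (adiabatic exchanger): Q = ṁ_c·Cp_c·(T_c,out − T_c,in)
ṁ_c = 786.59 / [4.18 × (58.6 − 27.7)] = 6.0899 kg/s

ṁ_c = 6.09 kg/s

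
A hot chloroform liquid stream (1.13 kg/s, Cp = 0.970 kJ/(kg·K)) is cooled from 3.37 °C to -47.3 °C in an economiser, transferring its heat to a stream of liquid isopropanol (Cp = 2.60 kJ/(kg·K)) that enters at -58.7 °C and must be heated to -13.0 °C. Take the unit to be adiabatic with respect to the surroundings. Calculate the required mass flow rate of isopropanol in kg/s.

Heat released by hot stream: Q = 1.13 × 0.970 × (3.37 − -47.3) = 55.539 kJ/s
Energy balance on cold side (adiabatic exchanger): Q = ṁ_c·Cp_c·(T_c,out − T_c,in)
ṁ_c = 55.539 / [2.60 × (-13.0 − -58.7)] = 0.46742 kg/s

ṁ_c = 0.467 kg/s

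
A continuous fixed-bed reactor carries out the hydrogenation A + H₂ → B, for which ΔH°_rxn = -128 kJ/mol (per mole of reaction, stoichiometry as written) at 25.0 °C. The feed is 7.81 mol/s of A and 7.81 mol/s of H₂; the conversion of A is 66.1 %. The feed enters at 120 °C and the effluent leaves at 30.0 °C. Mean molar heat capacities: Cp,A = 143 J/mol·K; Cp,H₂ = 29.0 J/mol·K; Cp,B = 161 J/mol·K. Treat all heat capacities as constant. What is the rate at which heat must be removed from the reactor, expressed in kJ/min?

Q_out = 46900 kJ/min

Extent of reaction ξ = 0.661 × 7.81 = 5.1624 mol/s
Reaction term: ξ·ΔH°_rxn = 5.1624 × -128 = -660.79 kJ/s
Sensible, feed 120→25 °C: -127.62 kJ/s
Outlet flows (mol/s): A 2.6476, H₂ 2.6476, B 5.1624
Sensible, products 25→30.0 °C: 6.4327 kJ/s
Q = ΔH = -781.97 kJ/s = -781.97 kW
Heat removed = 46918 kJ/min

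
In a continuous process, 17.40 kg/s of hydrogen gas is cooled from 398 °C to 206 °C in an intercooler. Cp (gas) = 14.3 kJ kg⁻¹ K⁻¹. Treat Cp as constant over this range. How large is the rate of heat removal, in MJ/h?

Q_c = 172000 MJ/h

Q = ṁ·Cp·ΔT = 17.40 × 14.3 × (206 − 398) = -47773 kJ/s
Cooling duty = 171980 MJ/h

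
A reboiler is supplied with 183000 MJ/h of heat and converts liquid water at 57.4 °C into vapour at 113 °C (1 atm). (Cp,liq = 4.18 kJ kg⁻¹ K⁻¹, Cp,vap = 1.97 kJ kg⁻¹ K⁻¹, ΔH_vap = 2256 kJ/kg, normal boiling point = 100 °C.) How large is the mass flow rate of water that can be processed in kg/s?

Δh = 4.18×(100−57.4) + 2256 + 1.97×(113−100) = 2459.7 kJ/kg
Q = 183000 MJ/h = 50833 kJ/s = 50833 kJ/s
ṁ = Q/Δh = 50833 / 2459.7 = 20.667 kg/s

ṁ = 20.7 kg/s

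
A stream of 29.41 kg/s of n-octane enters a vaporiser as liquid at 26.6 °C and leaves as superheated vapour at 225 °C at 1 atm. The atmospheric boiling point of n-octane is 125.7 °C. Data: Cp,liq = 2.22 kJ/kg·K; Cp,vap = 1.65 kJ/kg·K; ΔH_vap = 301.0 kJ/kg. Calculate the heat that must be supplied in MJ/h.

liquid 26.6→125.7 °C: 220 kJ/kg
vaporisation at 125.7 °C: 301 kJ/kg
vapour 125.7→225 °C: 163.84 kJ/kg
Δh = 220 + 301 + 163.84 = 684.85 kJ/kg
Q = ṁ·Δh = 29.41 kg/s × 684.85 kJ/kg = 20141 kJ/s
|Q| = 20141 kW = 72509 MJ/h

Q = 72500 MJ/h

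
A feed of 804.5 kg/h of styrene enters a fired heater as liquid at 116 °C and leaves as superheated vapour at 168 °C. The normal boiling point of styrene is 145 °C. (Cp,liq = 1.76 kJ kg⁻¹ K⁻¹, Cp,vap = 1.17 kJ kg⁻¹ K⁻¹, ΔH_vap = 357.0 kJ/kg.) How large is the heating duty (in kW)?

liquid 116→145 °C: 51.04 kJ/kg
vaporisation at 145 °C: 357 kJ/kg
vapour 145→168 °C: 26.91 kJ/kg
Δh = 51.04 + 357 + 26.91 = 434.95 kJ/kg
Q = ṁ·Δh = 804.5 kg/h × 434.95 kJ/kg = 349920 kJ/h
|Q| = 97.199 kW

Q = 97.2 kW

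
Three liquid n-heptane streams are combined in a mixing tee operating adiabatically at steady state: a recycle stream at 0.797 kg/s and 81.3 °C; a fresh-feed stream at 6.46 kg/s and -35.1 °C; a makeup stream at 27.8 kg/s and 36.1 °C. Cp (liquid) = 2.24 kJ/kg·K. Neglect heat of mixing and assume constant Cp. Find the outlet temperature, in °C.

T_out = 24.0 °C

Adiabatic, steady state ⇒ Σ ṁᵢCp,ᵢ(T_out − Tᵢ) = 0
T_out = Σ ṁᵢCp,ᵢTᵢ / Σ ṁᵢCp,ᵢ
      = 1885.3 / 78.528 = 24.007 °C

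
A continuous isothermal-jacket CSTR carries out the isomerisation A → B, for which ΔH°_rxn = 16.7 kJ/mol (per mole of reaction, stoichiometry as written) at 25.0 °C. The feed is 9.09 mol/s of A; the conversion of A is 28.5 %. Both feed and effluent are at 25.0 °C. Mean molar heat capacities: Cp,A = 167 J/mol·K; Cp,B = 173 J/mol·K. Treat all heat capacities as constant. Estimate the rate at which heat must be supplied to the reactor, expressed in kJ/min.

Q_in = 2600 kJ/min

Extent of reaction ξ = 0.285 × 9.09 = 2.5906 mol/s
Reaction term: ξ·ΔH°_rxn = 2.5906 × 16.7 = 43.264 kJ/s
Q = ΔH = 43.264 kJ/s = 43.264 kW
Heat supplied = 2595.8 kJ/min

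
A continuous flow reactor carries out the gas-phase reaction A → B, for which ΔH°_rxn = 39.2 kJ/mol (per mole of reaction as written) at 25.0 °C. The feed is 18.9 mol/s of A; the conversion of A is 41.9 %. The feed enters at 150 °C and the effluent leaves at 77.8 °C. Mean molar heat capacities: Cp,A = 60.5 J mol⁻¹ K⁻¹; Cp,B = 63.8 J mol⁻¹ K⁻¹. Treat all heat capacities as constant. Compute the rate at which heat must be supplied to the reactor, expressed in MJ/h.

Q_in = 825 MJ/h

Extent of reaction ξ = 0.419 × 18.9 = 7.9191 mol/s
Reaction term: ξ·ΔH°_rxn = 7.9191 × 39.2 = 310.43 kJ/s
Sensible, feed 150→25 °C: -142.93 kJ/s
Outlet flows (mol/s): A 10.981, B 7.9191
Sensible, products 25→77.8 °C: 61.754 kJ/s
Q = ΔH = 229.25 kJ/s = 229.25 kW
Heat supplied = 825.31 MJ/h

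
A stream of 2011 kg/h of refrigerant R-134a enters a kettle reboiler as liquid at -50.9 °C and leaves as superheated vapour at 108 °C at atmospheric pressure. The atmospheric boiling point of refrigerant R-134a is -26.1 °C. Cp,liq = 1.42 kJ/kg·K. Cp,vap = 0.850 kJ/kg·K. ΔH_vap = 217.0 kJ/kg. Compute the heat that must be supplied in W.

liquid -50.9→-26.1 °C: 35.216 kJ/kg
vaporisation at -26.1 °C: 217 kJ/kg
vapour -26.1→108 °C: 113.98 kJ/kg
Δh = 35.216 + 217 + 113.98 = 366.2 kJ/kg
Q = ṁ·Δh = 2011 kg/h × 366.2 kJ/kg = 736430 kJ/h
|Q| = 204.56 kW = 204560 W

Q = 205000 W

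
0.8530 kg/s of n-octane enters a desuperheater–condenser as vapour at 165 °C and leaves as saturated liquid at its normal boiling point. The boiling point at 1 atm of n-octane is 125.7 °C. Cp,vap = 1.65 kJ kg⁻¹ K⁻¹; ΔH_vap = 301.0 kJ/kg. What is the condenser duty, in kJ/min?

vapour 165→125.7 °C: -64.845 kJ/kg
condensation at 125.7 °C: -301 kJ/kg
Δh = -64.845 + -301 = -365.85 kJ/kg
Q = ṁ·Δh = 0.8530 kg/s × -365.85 kJ/kg = -312.07 kJ/s
|Q| = 312.07 kW = 18724 kJ/min

Q_c = 18700 kJ/min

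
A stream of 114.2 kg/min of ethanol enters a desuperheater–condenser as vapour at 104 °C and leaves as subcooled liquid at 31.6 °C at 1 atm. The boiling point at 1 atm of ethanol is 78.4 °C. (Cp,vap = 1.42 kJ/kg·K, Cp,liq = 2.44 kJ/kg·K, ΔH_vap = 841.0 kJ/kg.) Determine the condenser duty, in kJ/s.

vapour 104→78.4 °C: -36.352 kJ/kg
condensation at 78.4 °C: -841 kJ/kg
liquid 78.4→31.6 °C: -114.19 kJ/kg
Δh = -36.352 + -841 + -114.19 = -991.54 kJ/kg
Q = ṁ·Δh = 114.2 kg/min × -991.54 kJ/kg = -113230 kJ/min
|Q| = 1887.2 kW

Q_c = 1890 kJ/s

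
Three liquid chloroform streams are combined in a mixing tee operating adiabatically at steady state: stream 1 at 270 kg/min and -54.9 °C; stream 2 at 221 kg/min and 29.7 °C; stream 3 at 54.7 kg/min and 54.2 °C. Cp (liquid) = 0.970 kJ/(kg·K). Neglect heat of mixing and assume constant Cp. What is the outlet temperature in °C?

T_out = -9.70 °C

Energy balance with Q = 0: Σ ṁᵢCp,ᵢ(T_out − Tᵢ) = 0
T_out = Σ ṁᵢCp,ᵢTᵢ / Σ ṁᵢCp,ᵢ
      = -5135.7 / 529.33 = -9.7023 °C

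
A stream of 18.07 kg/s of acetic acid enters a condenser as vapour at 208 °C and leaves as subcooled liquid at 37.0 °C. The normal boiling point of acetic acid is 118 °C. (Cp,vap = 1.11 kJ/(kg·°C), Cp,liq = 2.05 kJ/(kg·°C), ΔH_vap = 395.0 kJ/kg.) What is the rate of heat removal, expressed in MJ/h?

Q_c = 43000 MJ/h

vapour 208→118 °C: -99.9 kJ/kg
condensation at 118 °C: -395 kJ/kg
liquid 118→37.0 °C: -166.05 kJ/kg
Δh = -99.9 + -395 + -166.05 = -660.95 kJ/kg
Q = ṁ·Δh = 18.07 kg/s × -660.95 kJ/kg = -11943 kJ/s
|Q| = 11943 kW = 42996 MJ/h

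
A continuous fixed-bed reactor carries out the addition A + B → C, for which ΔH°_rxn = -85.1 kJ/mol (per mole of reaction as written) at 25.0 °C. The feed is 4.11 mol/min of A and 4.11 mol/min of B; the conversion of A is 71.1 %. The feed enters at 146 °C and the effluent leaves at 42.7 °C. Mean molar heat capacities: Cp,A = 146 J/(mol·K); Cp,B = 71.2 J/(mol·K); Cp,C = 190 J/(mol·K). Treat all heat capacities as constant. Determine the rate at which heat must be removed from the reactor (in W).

Q_out = 5710 W

Extent of reaction ξ = 0.711 × 4.11 = 2.9222 mol/min
Reaction term: ξ·ΔH°_rxn = 2.9222 × -85.1 = -248.68 kJ/min
Sensible, feed 146→25 °C: -108.02 kJ/min
Outlet flows (mol/min): A 1.1878, B 1.1878, C 2.9222
Sensible, products 25→42.7 °C: 14.394 kJ/min
Q = ΔH = -342.3 kJ/min = -5.705 kW
Heat removed = 5705 W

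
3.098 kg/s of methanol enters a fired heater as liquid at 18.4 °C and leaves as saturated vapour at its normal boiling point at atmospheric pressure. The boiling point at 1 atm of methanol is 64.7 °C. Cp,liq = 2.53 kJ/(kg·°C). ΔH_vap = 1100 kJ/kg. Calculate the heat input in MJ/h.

Q = 13600 MJ/h

liquid 18.4→64.7 °C: 117.14 kJ/kg
vaporisation at 64.7 °C: 1100 kJ/kg
Δh = 117.14 + 1100 = 1217.1 kJ/kg
Q = ṁ·Δh = 3.098 kg/s × 1217.1 kJ/kg = 3770.7 kJ/s
|Q| = 3770.7 kW = 13575 MJ/h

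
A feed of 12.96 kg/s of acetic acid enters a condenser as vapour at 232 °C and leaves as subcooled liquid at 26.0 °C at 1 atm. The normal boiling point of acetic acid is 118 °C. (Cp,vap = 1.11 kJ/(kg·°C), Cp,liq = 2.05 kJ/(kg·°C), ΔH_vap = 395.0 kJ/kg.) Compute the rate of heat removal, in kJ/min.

vapour 232→118 °C: -126.54 kJ/kg
condensation at 118 °C: -395 kJ/kg
liquid 118→26.0 °C: -188.6 kJ/kg
Δh = -126.54 + -395 + -188.6 = -710.14 kJ/kg
Q = ṁ·Δh = 12.96 kg/s × -710.14 kJ/kg = -9203.4 kJ/s
|Q| = 9203.4 kW = 552200 kJ/min

Q_c = 552000 kJ/min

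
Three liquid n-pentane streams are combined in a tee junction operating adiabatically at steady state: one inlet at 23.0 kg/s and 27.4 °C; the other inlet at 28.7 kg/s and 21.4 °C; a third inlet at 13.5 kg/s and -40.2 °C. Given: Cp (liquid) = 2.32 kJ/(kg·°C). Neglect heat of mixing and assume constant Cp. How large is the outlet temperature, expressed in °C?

Energy balance with Q = 0: Σ ṁᵢCp,ᵢ(T_out − Tᵢ) = 0
Σ ṁᵢCp,ᵢTᵢ = 23.0×2.32×27.4 + 28.7×2.32×21.4 + 13.5×2.32×-40.2 = 1627.9
Σ ṁᵢCp,ᵢ = 23.0×2.32 + 28.7×2.32 + 13.5×2.32 = 151.26
T_out = 1627.9 / 151.26 = 10.762 °C

T_out = 10.8 °C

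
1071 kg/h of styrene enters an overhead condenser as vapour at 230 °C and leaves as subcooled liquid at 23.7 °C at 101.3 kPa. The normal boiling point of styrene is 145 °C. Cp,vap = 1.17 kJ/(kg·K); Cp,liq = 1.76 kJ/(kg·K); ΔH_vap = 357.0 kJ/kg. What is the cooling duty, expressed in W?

vapour 230→145 °C: -99.45 kJ/kg
condensation at 145 °C: -357 kJ/kg
liquid 145→23.7 °C: -213.49 kJ/kg
Δh = -99.45 + -357 + -213.49 = -669.94 kJ/kg
Q = ṁ·Δh = 1071 kg/h × -669.94 kJ/kg = -717500 kJ/h
|Q| = 199.31 kW = 199310 W

Q_c = 199000 W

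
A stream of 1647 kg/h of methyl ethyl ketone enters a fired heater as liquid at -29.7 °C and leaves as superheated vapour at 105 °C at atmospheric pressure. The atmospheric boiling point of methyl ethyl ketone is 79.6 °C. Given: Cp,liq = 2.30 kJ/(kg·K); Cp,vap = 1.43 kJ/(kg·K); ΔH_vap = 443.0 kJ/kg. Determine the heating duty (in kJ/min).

Q = 20100 kJ/min

liquid -29.7→79.6 °C: 251.39 kJ/kg
vaporisation at 79.6 °C: 443 kJ/kg
vapour 79.6→105 °C: 36.322 kJ/kg
Δh = 251.39 + 443 + 36.322 = 730.71 kJ/kg
Q = ṁ·Δh = 1647 kg/h × 730.71 kJ/kg = 1.2035e+06 kJ/h
|Q| = 334.3 kW = 20058 kJ/min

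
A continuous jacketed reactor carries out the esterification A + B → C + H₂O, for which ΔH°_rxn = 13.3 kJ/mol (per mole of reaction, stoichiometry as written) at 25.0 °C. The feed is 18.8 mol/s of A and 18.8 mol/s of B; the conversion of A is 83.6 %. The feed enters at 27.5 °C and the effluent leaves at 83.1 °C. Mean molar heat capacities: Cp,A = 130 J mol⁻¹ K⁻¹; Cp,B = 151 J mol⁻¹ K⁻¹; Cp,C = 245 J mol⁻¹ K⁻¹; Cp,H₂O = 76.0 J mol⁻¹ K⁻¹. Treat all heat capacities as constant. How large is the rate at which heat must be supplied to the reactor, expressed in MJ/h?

Q_in = 1940 MJ/h

Extent of reaction ξ = 0.836 × 18.8 = 15.717 mol/s
Reaction term: ξ·ΔH°_rxn = 15.717 × 13.3 = 209.03 kJ/s
Sensible, feed 27.5→25 °C: -13.207 kJ/s
Outlet flows (mol/s): A 3.0832, B 3.0832, C 15.717, H₂O 15.717
Sensible, products 25→83.1 °C: 343.46 kJ/s
Q = ΔH = 539.28 kJ/s = 539.28 kW
Heat supplied = 1941.4 MJ/h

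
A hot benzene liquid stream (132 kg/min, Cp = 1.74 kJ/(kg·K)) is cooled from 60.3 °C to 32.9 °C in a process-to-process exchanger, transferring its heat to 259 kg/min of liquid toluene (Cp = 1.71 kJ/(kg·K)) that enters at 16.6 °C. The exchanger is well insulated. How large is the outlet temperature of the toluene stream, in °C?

Heat released by hot stream: Q = 132 × 1.74 × (60.3 − 32.9) = 6293.2 kJ/min
Energy balance on cold side (adiabatic exchanger): Q = ṁ_c·Cp_c·(T_c,out − T_c,in)
T_c,out = 16.6 + 6293.2/(259 × 1.71) = 30.809 °C

T_c,out = 30.8 °C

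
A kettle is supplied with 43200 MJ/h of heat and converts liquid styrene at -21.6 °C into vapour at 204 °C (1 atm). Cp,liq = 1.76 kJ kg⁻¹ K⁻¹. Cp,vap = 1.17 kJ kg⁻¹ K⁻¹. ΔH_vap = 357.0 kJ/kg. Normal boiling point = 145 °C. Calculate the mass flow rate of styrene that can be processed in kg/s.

ṁ = 16.7 kg/s

Δh = 1.76×(145−-21.6) + 357.0 + 1.17×(204−145) = 719.25 kJ/kg
Q = 43200 MJ/h = 12000 kJ/s = 12000 kJ/s
ṁ = Q/Δh = 12000 / 719.25 = 16.684 kg/s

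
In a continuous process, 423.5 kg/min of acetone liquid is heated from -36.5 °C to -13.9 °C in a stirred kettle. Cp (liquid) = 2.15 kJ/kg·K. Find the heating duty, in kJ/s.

Q = ṁ·Cp·ΔT = 423.5 × 2.15 × (-13.9 − -36.5) = 20578 kJ/min
Converting: 20578 / 60 s = 342.96 kW

Q = 343 kJ/s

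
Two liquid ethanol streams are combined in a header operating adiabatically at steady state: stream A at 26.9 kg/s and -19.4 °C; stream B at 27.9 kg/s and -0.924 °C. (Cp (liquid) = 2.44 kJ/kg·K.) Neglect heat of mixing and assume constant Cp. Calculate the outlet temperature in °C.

No heat crosses the boundary, so H_out = H_in.
Σ ṁᵢCp,ᵢTᵢ = 26.9×2.44×-19.4 + 27.9×2.44×-0.924 = -1336.2
Σ ṁᵢCp,ᵢ = 26.9×2.44 + 27.9×2.44 = 133.71
T_out = -1336.2 / 133.71 = -9.9934 °C

T_out = -9.99 °C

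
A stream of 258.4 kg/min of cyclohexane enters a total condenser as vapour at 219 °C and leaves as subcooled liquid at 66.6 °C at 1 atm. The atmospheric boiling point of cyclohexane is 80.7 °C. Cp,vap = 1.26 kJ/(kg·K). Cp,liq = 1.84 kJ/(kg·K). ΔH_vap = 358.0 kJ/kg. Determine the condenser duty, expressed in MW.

vapour 219→80.7 °C: -174.26 kJ/kg
condensation at 80.7 °C: -358 kJ/kg
liquid 80.7→66.6 °C: -25.944 kJ/kg
Δh = -174.26 + -358 + -25.944 = -558.2 kJ/kg
Q = ṁ·Δh = 258.4 kg/min × -558.2 kJ/kg = -144240 kJ/min
|Q| = 2404 kW = 2.404 MW

Q_c = 2.40 MW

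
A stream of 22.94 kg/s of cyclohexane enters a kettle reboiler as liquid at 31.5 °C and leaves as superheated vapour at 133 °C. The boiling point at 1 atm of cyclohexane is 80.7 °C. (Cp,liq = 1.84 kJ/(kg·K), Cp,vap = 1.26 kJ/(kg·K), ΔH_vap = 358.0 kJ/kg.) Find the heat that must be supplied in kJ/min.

Q = 708000 kJ/min

liquid 31.5→80.7 °C: 90.528 kJ/kg
vaporisation at 80.7 °C: 358 kJ/kg
vapour 80.7→133 °C: 65.898 kJ/kg
Δh = 90.528 + 358 + 65.898 = 514.43 kJ/kg
Q = ṁ·Δh = 22.94 kg/s × 514.43 kJ/kg = 11801 kJ/s
|Q| = 11801 kW = 708060 kJ/min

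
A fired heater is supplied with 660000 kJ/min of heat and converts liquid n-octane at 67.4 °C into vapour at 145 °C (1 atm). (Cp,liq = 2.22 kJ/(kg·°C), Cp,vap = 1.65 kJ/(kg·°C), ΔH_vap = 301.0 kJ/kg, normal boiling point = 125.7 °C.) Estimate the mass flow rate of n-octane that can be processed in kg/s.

Δh = 2.22×(125.7−67.4) + 301.0 + 1.65×(145−125.7) = 462.27 kJ/kg
Q = 660000 kJ/min = 11000 kJ/s = 11000 kJ/s
ṁ = Q/Δh = 11000 / 462.27 = 23.796 kg/s

ṁ = 23.8 kg/s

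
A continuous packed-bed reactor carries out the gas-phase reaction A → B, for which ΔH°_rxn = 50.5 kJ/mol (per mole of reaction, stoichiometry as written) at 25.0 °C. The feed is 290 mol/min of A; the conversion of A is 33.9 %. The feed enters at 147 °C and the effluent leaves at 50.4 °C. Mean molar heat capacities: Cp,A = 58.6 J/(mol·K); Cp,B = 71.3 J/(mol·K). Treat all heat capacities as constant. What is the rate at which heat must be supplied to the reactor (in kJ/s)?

Q_in = 55.9 kJ/s

Extent of reaction ξ = 0.339 × 290 = 98.31 mol/min
Reaction term: ξ·ΔH°_rxn = 98.31 × 50.5 = 4964.7 kJ/min
Sensible, feed 147→25 °C: -2073.3 kJ/min
Outlet flows (mol/min): A 191.69, B 98.31
Sensible, products 25→50.4 °C: 463.36 kJ/min
Q = ΔH = 3354.7 kJ/min = 55.912 kW
Heat supplied = 55.912 kJ/s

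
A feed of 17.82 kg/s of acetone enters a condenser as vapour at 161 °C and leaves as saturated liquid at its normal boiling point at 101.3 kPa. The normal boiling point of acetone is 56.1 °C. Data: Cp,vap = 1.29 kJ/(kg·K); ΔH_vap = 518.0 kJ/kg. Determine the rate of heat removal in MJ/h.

vapour 161→56.1 °C: -135.32 kJ/kg
condensation at 56.1 °C: -518 kJ/kg
Δh = -135.32 + -518 = -653.32 kJ/kg
Q = ṁ·Δh = 17.82 kg/s × -653.32 kJ/kg = -11642 kJ/s
|Q| = 11642 kW = 41912 MJ/h

Q_c = 41900 MJ/h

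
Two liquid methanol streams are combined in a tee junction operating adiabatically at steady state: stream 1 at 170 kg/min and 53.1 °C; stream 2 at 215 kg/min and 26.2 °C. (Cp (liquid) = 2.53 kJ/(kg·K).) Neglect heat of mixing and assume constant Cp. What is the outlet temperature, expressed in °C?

Adiabatic, steady state ⇒ Σ ṁᵢCp,ᵢ(T_out − Tᵢ) = 0
T_out = Σ ṁᵢCp,ᵢTᵢ / Σ ṁᵢCp,ᵢ
      = 37090 / 974.05 = 38.078 °C

T_out = 38.1 °C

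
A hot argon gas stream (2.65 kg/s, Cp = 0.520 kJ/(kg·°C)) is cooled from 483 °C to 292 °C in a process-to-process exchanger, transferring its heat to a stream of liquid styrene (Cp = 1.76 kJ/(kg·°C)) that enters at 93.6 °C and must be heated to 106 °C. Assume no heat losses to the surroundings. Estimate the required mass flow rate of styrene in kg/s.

Heat released by hot stream: Q = 2.65 × 0.520 × (483 − 292) = 263.2 kJ/s
Energy balance on cold side (adiabatic exchanger): Q = ṁ_c·Cp_c·(T_c,out − T_c,in)
ṁ_c = 263.2 / [1.76 × (106 − 93.6)] = 12.06 kg/s

ṁ_c = 12.1 kg/s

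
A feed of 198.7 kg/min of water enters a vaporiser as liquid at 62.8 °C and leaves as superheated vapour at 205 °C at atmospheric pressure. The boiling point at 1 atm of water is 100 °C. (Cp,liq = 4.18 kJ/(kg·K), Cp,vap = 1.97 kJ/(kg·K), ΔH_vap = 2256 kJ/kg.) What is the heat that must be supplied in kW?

Q = 8670 kW

liquid 62.8→100 °C: 155.5 kJ/kg
vaporisation at 100 °C: 2256 kJ/kg
vapour 100→205 °C: 206.85 kJ/kg
Δh = 155.5 + 2256 + 206.85 = 2618.3 kJ/kg
Q = ṁ·Δh = 198.7 kg/min × 2618.3 kJ/kg = 520270 kJ/min
|Q| = 8671.1 kW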